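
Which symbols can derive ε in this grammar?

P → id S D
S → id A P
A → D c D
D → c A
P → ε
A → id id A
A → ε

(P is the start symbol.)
{ 'A', 'P' }

A non-terminal is nullable if it can derive ε (the empty string): either it has an ε-production, or it has a production whose right-hand side consists entirely of nullable non-terminals.

ε-productions: P → ε, A → ε
So P, A are immediately nullable.
No further non-terminal can be added: every production for the remaining non-terminals contains a terminal or a non-nullable non-terminal.
Nullable = { 'A', 'P' }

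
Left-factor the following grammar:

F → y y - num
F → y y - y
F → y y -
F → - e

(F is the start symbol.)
Left-factoring transforms A → αβ₁ | αβ₂ into A → αA' and A' → β₁ | β₂
(α is the longest common prefix among the alternatives). Repeat until
no nonterminal has two alternatives with a common prefix.

Round 1: F has alternatives sharing prefix 'y y -'. Introduce F': F → y y - F'
  Add: F' → num
  Add: F' → y
  Add: F' → ε

No remaining common prefixes — done.

Resulting grammar:
F → y y - F'
F' → num
F' → y
F' → ε
F → - e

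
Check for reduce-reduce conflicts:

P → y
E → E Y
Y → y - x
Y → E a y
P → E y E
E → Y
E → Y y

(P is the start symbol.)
Yes — I9: [E → E Y .] vs [E → Y .]

A reduce-reduce conflict occurs when an LR(0) state has two complete items [A → α .] and [B → β .] — both call for a reduction, and with no lookahead the parser cannot choose between them.

Augment with P' → P and build the canonical LR(0) collection (I0 = CLOSURE({[P' → . P]}), then GOTO on every symbol after a dot until no new states appear). It has 15 states:
  I0: { [E → . E Y], [E → . Y y], [E → . Y], [P → . E y E], [P → . y], [P' → . P], [Y → . E a y], [Y → . y - x] }  — shift
  I1: { [E → . E Y], [E → . Y y], [E → . Y], [E → E . Y], [P → E . y E], [Y → . E a y], [Y → . y - x], [Y → E . a y] }  — shift
  I2: { [P' → P .] }  — accept
  I3: { [E → Y . y], [E → Y .] }  — shift, reduce
  I4: { [P → y .], [Y → y . - x] }  — shift, reduce
  I5: { [Y → y - . x] }  — shift
  I6: { [Y → y - x .] }  — reduce
  I7: { [E → Y y .] }  — reduce
  I8: { [E → . E Y], [E → . Y y], [E → . Y], [E → E . Y], [Y → . E a y], [Y → . y - x], [Y → E . a y] }  — shift
  I9: { [E → E Y .], [E → Y . y], [E → Y .] }  — shift, 2 reduces
  I10: { [Y → E a . y] }  — shift
  I11: { [E → . E Y], [E → . Y y], [E → . Y], [P → E y . E], [Y → . E a y], [Y → . y - x], [Y → y . - x] }  — shift
  I12: { [E → . E Y], [E → . Y y], [E → . Y], [E → E . Y], [P → E y E .], [Y → . E a y], [Y → . y - x], [Y → E . a y] }  — shift, reduce
  I13: { [Y → y . - x] }  — shift
  I14: { [Y → E a y .] }  — reduce

I9 contains complete items [E → E Y .], [E → Y .] — reduce-reduce conflict.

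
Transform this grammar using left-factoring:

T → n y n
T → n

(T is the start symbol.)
T → n T'
T' → y n
T' → ε

Left-factoring transforms A → αβ₁ | αβ₂ into A → αA' and A' → β₁ | β₂
(α is the longest common prefix among the alternatives). Repeat until
no nonterminal has two alternatives with a common prefix.

Round 1: T has alternatives sharing prefix 'n'. Introduce T': T → n T'
  Add: T' → y n
  Add: T' → ε

No remaining common prefixes — done.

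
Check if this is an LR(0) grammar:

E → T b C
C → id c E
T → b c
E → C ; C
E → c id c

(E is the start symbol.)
A grammar is LR(0) if no state in the canonical LR(0) collection has:
  - both a shift item (dot before a terminal) and a complete item (shift-reduce conflict), or
  - two or more complete items (reduce-reduce conflict; the accept item [E' → E .] counts as a complete item here).

Augment with E' → E and build the canonical LR(0) collection (I0 = CLOSURE({[E' → . E]}), then GOTO on every symbol after a dot until no new states appear). It has 16 states:
  I0: { [C → . id c E], [E → . C ; C], [E → . T b C], [E → . c id c], [E' → . E], [T → . b c] }  — shift
  I1: { [E → C . ; C] }  — shift
  I2: { [E' → E .] }  — accept
  I3: { [E → T . b C] }  — shift
  I4: { [T → b . c] }  — shift
  I5: { [E → c . id c] }  — shift
  I6: { [C → id . c E] }  — shift
  I7: { [C → . id c E], [C → id c . E], [E → . C ; C], [E → . T b C], [E → . c id c], [T → . b c] }  — shift
  I8: { [C → id c E .] }  — reduce
  I9: { [E → c id . c] }  — shift
  I10: { [E → c id c .] }  — reduce
  I11: { [T → b c .] }  — reduce
  I12: { [C → . id c E], [E → T b . C] }  — shift
  I13: { [E → T b C .] }  — reduce
  I14: { [C → . id c E], [E → C ; . C] }  — shift
  I15: { [E → C ; C .] }  — reduce

Every state is either a pure shift/goto state or contains exactly one complete item and nothing to shift — no conflicts. The grammar is LR(0).

Answer: Yes, the grammar is LR(0)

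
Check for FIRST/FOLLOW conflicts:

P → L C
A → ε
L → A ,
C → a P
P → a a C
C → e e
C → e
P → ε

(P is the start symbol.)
Nullable non-terminals: A, P.
FIRST sets used below: FIRST(L) = { ',' }
A has a nullable alternative but only one production, so nothing to check.

P: nullable alternative(s) P → ε; FOLLOW(P) = { $ }
  P → L C: FIRST \ {ε} = { ',' } — disjoint from FOLLOW(P)
  P → a a C: FIRST \ {ε} = { 'a' } — disjoint from FOLLOW(P)
  P → ε: FIRST \ {ε} = { } — this is the only nullable alternative, skip

C, L have no nullable alternative, so no FIRST/FOLLOW check is needed there.

No FIRST/FOLLOW conflicts found.

Answer: No FIRST/FOLLOW conflicts.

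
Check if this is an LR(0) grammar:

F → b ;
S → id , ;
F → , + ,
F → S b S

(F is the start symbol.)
Yes, the grammar is LR(0)

A grammar is LR(0) if no state in the canonical LR(0) collection has:
  - both a shift item (dot before a terminal) and a complete item (shift-reduce conflict), or
  - two or more complete items (reduce-reduce conflict; the accept item [F' → F .] counts as a complete item here).

Augment with F' → F and build the canonical LR(0) collection (I0 = CLOSURE({[F' → . F]}), then GOTO on every symbol after a dot until no new states appear). It has 13 states:
  I0: { [F → . , + ,], [F → . S b S], [F → . b ;], [F' → . F], [S → . id , ;] }  — shift
  I1: { [F → , . + ,] }  — shift
  I2: { [F' → F .] }  — accept
  I3: { [F → S . b S] }  — shift
  I4: { [F → b . ;] }  — shift
  I5: { [S → id . , ;] }  — shift
  I6: { [S → id , . ;] }  — shift
  I7: { [S → id , ; .] }  — reduce
  I8: { [F → b ; .] }  — reduce
  I9: { [F → S b . S], [S → . id , ;] }  — shift
  I10: { [F → S b S .] }  — reduce
  I11: { [F → , + . ,] }  — shift
  I12: { [F → , + , .] }  — reduce

Every state is either a pure shift/goto state or contains exactly one complete item and nothing to shift — no conflicts. The grammar is LR(0).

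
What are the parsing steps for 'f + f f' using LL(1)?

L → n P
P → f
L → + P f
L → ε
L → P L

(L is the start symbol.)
Stack is shown with the top on the left.

Stack    Input      Action
--------------------------
L $      f + f f $  output L → P L
P L $    f + f f $  output P → f
f L $    f + f f $  match 'f'
L $      + f f $    output L → + P f
+ P f $  + f f $    match '+'
P f $    f f $      output P → f
f f $    f f $      match 'f'
f $      f $        match 'f'
$        $          accept

The string is accepted.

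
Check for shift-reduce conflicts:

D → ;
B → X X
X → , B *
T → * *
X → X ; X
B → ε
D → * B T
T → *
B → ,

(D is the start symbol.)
Yes — I1: [B → .] vs [B → . ,]; I4: [B → .] vs [B → . ,]; I7: [B → .] vs [B → . ,]; I9: [B → X X .] vs [X → X . ; X]; I10: [X → X ; X .] vs [X → X . ; X]; I13: [T → * .] vs [T → * . *]

A shift-reduce conflict occurs when an LR(0) state has both:
  - a complete (reduce) item [A → α .] (dot at the end), and
  - a shift item [B → β . c γ] (dot before a terminal).

Augment with D' → D and build the canonical LR(0) collection (I0 = CLOSURE({[D' → . D]}), then GOTO on every symbol after a dot until no new states appear). It has 16 states:
  I0: { [D → . * B T], [D → . ;], [D' → . D] }  — shift
  I1: { [B → . ,], [B → . X X], [B → .], [D → * . B T], [X → . , B *], [X → . X ; X] }  — shift, reduce
  I2: { [D → ; .] }  — reduce
  I3: { [D' → D .] }  — accept
  I4: { [B → , .], [B → . ,], [B → . X X], [B → .], [X → , . B *], [X → . , B *], [X → . X ; X] }  — shift, 2 reduces
  I5: { [D → * B . T], [T → . * *], [T → . *] }  — shift
  I6: { [B → X . X], [X → . , B *], [X → . X ; X], [X → X . ; X] }  — shift
  I7: { [B → . ,], [B → . X X], [B → .], [X → , . B *], [X → . , B *], [X → . X ; X] }  — shift, reduce
  I8: { [X → . , B *], [X → . X ; X], [X → X ; . X] }  — shift
  I9: { [B → X X .], [X → X . ; X] }  — shift, reduce
  I10: { [X → X . ; X], [X → X ; X .] }  — shift, reduce
  I11: { [X → , B . *] }  — shift
  I12: { [X → , B * .] }  — reduce
  I13: { [T → * . *], [T → * .] }  — shift, reduce
  I14: { [D → * B T .] }  — reduce
  I15: { [T → * * .] }  — reduce

I1 contains reduce item [B → .] and shift items [B → . ,], [X → . , B *] — shift-reduce conflict.
I4 contains reduce items [B → .], [B → , .] and shift items [B → . ,], [X → . , B *] — shift-reduce conflict.
I7 contains reduce item [B → .] and shift items [B → . ,], [X → . , B *] — shift-reduce conflict.
I9 contains reduce item [B → X X .] and shift item [X → X . ; X] — shift-reduce conflict.
I10 contains reduce item [X → X ; X .] and shift item [X → X . ; X] — shift-reduce conflict.
I13 contains reduce item [T → * .] and shift item [T → * . *] — shift-reduce conflict.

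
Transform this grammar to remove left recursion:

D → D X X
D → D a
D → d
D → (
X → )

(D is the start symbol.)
D → d D'
D → ( D'
D' → X X D'
D' → a D'
D' → ε
X → )

D is directly left-recursive. The standard transformation for
  A → A α₁ | ... | A α_m | β₁ | ... | β_n
is
  A  → β₁ A' | ... | β_n A'
  A' → α₁ A' | ... | α_m A' | ε

D → d becomes D → d D'
D → ( becomes D → ( D'
D → D X X becomes D' → X X D'
D → D a becomes D' → a D'
Add D' → ε

Productions for other non-terminals are unchanged:
  X → )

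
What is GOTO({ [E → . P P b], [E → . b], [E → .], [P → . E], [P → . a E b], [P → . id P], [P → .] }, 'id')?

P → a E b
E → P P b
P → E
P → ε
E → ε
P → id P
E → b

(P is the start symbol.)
{ [E → . P P b], [E → . b], [E → .], [P → . E], [P → . a E b], [P → . id P], [P → .], [P → id . P] }

GOTO(I, 'id') = CLOSURE({ [A → αX.β] : [A → α.Xβ] ∈ I, X = 'id' })

Items with dot before 'id', with the dot advanced:
  [P → . id P] → [P → id . P]
Closure of the advanced items:
  [P → id . P] has the dot before P: add [P → . a E b], [P → . E], [P → .], [P → . id P]
  [P → . E] has the dot before E: add [E → . P P b], [E → .], [E → . b]

GOTO = { [E → . P P b], [E → . b], [E → .], [P → . E], [P → . a E b], [P → . id P], [P → .], [P → id . P] }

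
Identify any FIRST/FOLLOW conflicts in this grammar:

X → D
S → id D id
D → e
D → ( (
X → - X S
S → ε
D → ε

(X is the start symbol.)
Nullable non-terminals: D, S, X.
FIRST sets used below: FIRST(D) = { '(', 'e', ε }

D: nullable alternative(s) D → ε; FOLLOW(D) = { $, 'id' }
  D → e: FIRST \ {ε} = { 'e' } — disjoint from FOLLOW(D)
  D → ( (: FIRST \ {ε} = { '(' } — disjoint from FOLLOW(D)
  D → ε: FIRST \ {ε} = { } — this is the only nullable alternative, skip

S: nullable alternative(s) S → ε; FOLLOW(S) = { $, 'id' }
  S → id D id: FIRST \ {ε} = { 'id' } — overlaps FOLLOW(S) on { 'id' }: CONFLICT
  S → ε: FIRST \ {ε} = { } — this is the only nullable alternative, skip

X: nullable alternative(s) X → D; FOLLOW(X) = { $, 'id' }
  X → D: FIRST \ {ε} = { '(', 'e' } — this is the only nullable alternative, skip
  X → - X S: FIRST \ {ε} = { '-' } — disjoint from FOLLOW(X)

So the grammar has 1 FIRST/FOLLOW conflict (marked CONFLICT above).

Answer: Yes. S → id D id with FOLLOW(S) on { 'id' }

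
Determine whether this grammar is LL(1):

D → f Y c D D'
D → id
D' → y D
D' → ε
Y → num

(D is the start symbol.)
No. Predict set conflict for D': { 'y' }

Relevant sets:
  FOLLOW(D') = { $, 'y' }

For D:
  PREDICT(D → f Y c D D') = { 'f' }
  PREDICT(D → id) = { 'id' }
For D':
  PREDICT(D' → y D) = { 'y' }
  PREDICT(D' → ε) = { $, 'y' }
Y has a single production, so nothing to check there.

Conflict found: Predict set conflict for D': { 'y' }
The grammar is NOT LL(1).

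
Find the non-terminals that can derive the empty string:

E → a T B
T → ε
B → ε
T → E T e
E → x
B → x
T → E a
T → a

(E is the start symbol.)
A non-terminal is nullable if it can derive ε (the empty string): either it has an ε-production, or it has a production whose right-hand side consists entirely of nullable non-terminals.

ε-productions: T → ε, B → ε
So T, B are immediately nullable.
No further non-terminal can be added: every production for the remaining non-terminals contains a terminal or a non-nullable non-terminal.
Nullable = { 'B', 'T' }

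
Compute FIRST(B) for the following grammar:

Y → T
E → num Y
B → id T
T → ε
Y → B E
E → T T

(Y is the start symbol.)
To compute FIRST(B), examine every production with B on the left-hand side, reading each right-hand side left to right until a non-nullable symbol is reached.

From B → id T:
  - id is a terminal: add 'id' and stop

Collecting: FIRST(B) = { 'id' }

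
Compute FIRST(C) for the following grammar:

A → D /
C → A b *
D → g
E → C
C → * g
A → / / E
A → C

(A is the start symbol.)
{ '*', '/', 'g' }

To compute FIRST(C), examine every production with C on the left-hand side, reading each right-hand side left to right until a non-nullable symbol is reached.

FIRST sets of the other non-terminals involved (by the same procedure, iterated to a fixed point):
  FIRST(A) = { '*', '/', 'g' }

From C → A b *:
  - A is a non-terminal: add FIRST(A) \ {ε} = { '*', '/', 'g' }
    A is not nullable, so stop
From C → * g:
  - '*' is a terminal: add '*' and stop

Collecting: FIRST(C) = { '*', '/', 'g' }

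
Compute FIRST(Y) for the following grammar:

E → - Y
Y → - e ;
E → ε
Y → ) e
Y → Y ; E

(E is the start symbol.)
To compute FIRST(Y), examine every production with Y on the left-hand side, reading each right-hand side left to right until a non-nullable symbol is reached.

From Y → - e ;:
  - '-' is a terminal: add '-' and stop
From Y → ) e:
  - ')' is a terminal: add ')' and stop
From Y → Y ; E:
  - Y is the symbol being defined: contributes nothing new
    Y is not nullable, so stop

Collecting: FIRST(Y) = { ')', '-' }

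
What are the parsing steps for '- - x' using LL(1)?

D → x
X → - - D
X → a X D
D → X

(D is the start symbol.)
LL(1) parsing maintains a stack (initially the start symbol over $) and the input. At each step: if the stack top is a terminal, match it against the current input token; if it is a non-terminal N, replace it with the RHS of M[N, lookahead] (the unique production whose predict set contains the lookahead).

Stack is shown with the top on the left.

Stack    Input    Action
------------------------
D $      - - x $  output D → X
X $      - - x $  output X → - - D
- - D $  - - x $  match '-'
- D $    - x $    match '-'
D $      x $      output D → x
x $      x $      match 'x'
$        $        accept

The string is accepted.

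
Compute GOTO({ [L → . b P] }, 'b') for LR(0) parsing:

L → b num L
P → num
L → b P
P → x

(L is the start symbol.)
{ [L → b . P], [P → . num], [P → . x] }

GOTO(I, 'b') = CLOSURE({ [A → αX.β] : [A → α.Xβ] ∈ I, X = 'b' })

Items with dot before 'b', with the dot advanced:
  [L → . b P] → [L → b . P]
Closure of the advanced items:
  [L → b . P] has the dot before P: add [P → . num], [P → . x]

GOTO = { [L → b . P], [P → . num], [P → . x] }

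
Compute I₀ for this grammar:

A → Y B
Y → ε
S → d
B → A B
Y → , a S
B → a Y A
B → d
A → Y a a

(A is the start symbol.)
First, augment the grammar with A' → A
I₀ = CLOSURE({ [A' → . A] }):
  [A' → . A] has the dot before A: add [A → . Y B], [A → . Y a a]
  [A → . Y B] has the dot before Y: add [Y → .], [Y → . , a S]
No further items can be added.

I₀ = { [A → . Y B], [A → . Y a a], [A' → . A], [Y → . , a S], [Y → .] }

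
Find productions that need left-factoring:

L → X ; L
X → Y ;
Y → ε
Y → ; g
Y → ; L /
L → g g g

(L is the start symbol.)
Left-factoring is needed when two productions for the same non-terminal
share a common prefix on the right-hand side.

Productions for L:
  L → X ; L
  L → g g g
Productions for Y:
  Y → ε
  Y → ; g
  Y → ; L /

Found common prefix ';' in productions for Y

Answer: Yes, Y has productions with common prefix ';'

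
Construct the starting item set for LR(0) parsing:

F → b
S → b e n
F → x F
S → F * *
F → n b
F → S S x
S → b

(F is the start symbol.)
{ [F → . S S x], [F → . b], [F → . n b], [F → . x F], [F' → . F], [S → . F * *], [S → . b e n], [S → . b] }

First, augment the grammar with F' → F
I₀ = CLOSURE({ [F' → . F] }):
  [F' → . F] has the dot before F: add [F → . b], [F → . x F], [F → . n b], [F → . S S x]
  [F → . S S x] has the dot before S: add [S → . b e n], [S → . F * *], [S → . b]
No further items can be added.

I₀ = { [F → . S S x], [F → . b], [F → . n b], [F → . x F], [F' → . F], [S → . F * *], [S → . b e n], [S → . b] }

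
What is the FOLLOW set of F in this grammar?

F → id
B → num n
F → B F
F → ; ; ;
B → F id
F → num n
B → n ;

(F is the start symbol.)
{ $, 'id' }

F is the start symbol, so $ ∈ FOLLOW(F).
In F → B F: F is at the end; this adds FOLLOW(F) to itself — nothing new
In B → F id: F is followed by id, add FIRST(id) \ {ε} = { 'id' }

Taking the union: FOLLOW(F) = { $, 'id' }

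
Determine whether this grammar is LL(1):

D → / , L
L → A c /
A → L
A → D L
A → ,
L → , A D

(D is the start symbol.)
No. Predict set conflict for L: { ',' }

A grammar is LL(1) if for each non-terminal N with multiple productions, the predict sets of those productions are pairwise disjoint, where PREDICT(N → α) = (FIRST(α) \ {ε}) ∪ (FOLLOW(N) if α ⇒* ε).

Relevant sets:
  FIRST(A) = { ',', '/' }
  FIRST(L) = { ',', '/' }
  FIRST(D) = { '/' }

For L:
  PREDICT(L → A c '/') = { ',', '/' }
  PREDICT(L → ',' A D) = { ',' }
For A:
  PREDICT(A → L) = { ',', '/' }
  PREDICT(A → D L) = { '/' }
  PREDICT(A → ',') = { ',' }
D has a single production, so nothing to check there.

Conflict found: Predict set conflict for L: { ',' }
The grammar is NOT LL(1).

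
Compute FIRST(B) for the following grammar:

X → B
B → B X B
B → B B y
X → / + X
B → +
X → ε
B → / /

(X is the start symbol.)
To compute FIRST(B), examine every production with B on the left-hand side, reading each right-hand side left to right until a non-nullable symbol is reached.

From B → B X B:
  - B is the symbol being defined: contributes nothing new
    B is not nullable, so stop
From B → B B y:
  - B is the symbol being defined: contributes nothing new
    B is not nullable, so stop
From B → +:
  - '+' is a terminal: add '+' and stop
From B → / /:
  - '/' is a terminal: add '/' and stop

Collecting: FIRST(B) = { '+', '/' }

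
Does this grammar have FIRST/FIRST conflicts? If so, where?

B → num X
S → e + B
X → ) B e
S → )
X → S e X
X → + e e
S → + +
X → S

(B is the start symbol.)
FIRST sets of the non-terminals at (or reachable through a nullable prefix from) the front of some alternative:
  FIRST(S) = { ')', '+', 'e' }

Productions for S:
  S → e + B: FIRST = { 'e' }
  S → ): FIRST = { ')' }
  S → + +: FIRST = { '+' }
Productions for X:
  X → ) B e: FIRST = { ')' }
  X → S e X: FIRST = { ')', '+', 'e' }
  X → + e e: FIRST = { '+' }
  X → S: FIRST = { ')', '+', 'e' }
B has only one production, so no FIRST/FIRST conflict is possible there.

Conflict for X: X → ) B e and X → S e X
  Overlap: { ')' }
Conflict for X: X → ) B e and X → S
  Overlap: { ')' }
Conflict for X: X → S e X and X → + e e
  Overlap: { '+' }
Conflict for X: X → S e X and X → S
  Overlap: { ')', '+', 'e' }
Conflict for X: X → + e e and X → S
  Overlap: { '+' }

Answer: Yes. X → ')' B e / X → S e X on { ')' }; X → ')' B e / X → S on { ')' }; X → S e X / X → '+' e e on { '+' }; X → S e X / X → S on { ')', '+', 'e' }; X → '+' e e / X → S on { '+' }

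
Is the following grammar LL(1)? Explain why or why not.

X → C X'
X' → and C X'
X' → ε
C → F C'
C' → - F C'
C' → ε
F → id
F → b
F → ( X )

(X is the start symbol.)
Yes, the grammar is LL(1).

A grammar is LL(1) if for each non-terminal N with multiple productions, the predict sets of those productions are pairwise disjoint, where PREDICT(N → α) = (FIRST(α) \ {ε}) ∪ (FOLLOW(N) if α ⇒* ε).

Relevant sets:
  FOLLOW(X') = { $, ')' }
  FOLLOW(C') = { $, ')', 'and' }

For X':
  PREDICT(X' → and C X') = { 'and' }
  PREDICT(X' → ε) = { $, ')' }
For C':
  PREDICT(C' → '-' F C') = { '-' }
  PREDICT(C' → ε) = { $, ')', 'and' }
For F:
  PREDICT(F → id) = { 'id' }
  PREDICT(F → b) = { 'b' }
  PREDICT(F → '(' X ')') = { '(' }
X, C have a single production, so nothing to check there.

All predict sets are disjoint. The grammar IS LL(1).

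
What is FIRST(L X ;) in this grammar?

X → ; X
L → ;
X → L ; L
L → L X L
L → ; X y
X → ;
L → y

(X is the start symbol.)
{ ';', 'y' }

FIRST sets of the non-terminals involved (from the grammar, by fixed-point iteration):
  FIRST(L) = { ';', 'y' }

To compute FIRST(L X ;), process the symbols left to right:
Symbol L is a non-terminal. Add FIRST(L) \ {ε} = { ';', 'y' }
L is not nullable (ε ∉ FIRST(L)), so stop here.
FIRST(L X ;) = { ';', 'y' }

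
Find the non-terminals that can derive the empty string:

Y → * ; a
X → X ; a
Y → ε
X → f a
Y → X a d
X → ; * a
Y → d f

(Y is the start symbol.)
ε-productions: Y → ε
So Y is immediately nullable.
No further non-terminal can be added: every production for the remaining non-terminals contains a terminal or a non-nullable non-terminal.
Nullable = { 'Y' }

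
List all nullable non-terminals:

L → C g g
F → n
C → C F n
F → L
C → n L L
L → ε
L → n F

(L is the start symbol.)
{ 'F', 'L' }

A non-terminal is nullable if it can derive ε (the empty string): either it has an ε-production, or it has a production whose right-hand side consists entirely of nullable non-terminals.

ε-productions: L → ε
So L is immediately nullable.
F → L: every symbol on the right is nullable, so F is nullable too.
No further non-terminal can be added: every production for the remaining non-terminals contains a terminal or a non-nullable non-terminal.
Nullable = { 'F', 'L' }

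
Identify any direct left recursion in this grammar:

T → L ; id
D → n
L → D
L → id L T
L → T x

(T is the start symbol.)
No direct left recursion

Direct left recursion occurs when N → N α for some non-terminal N (the right-hand side begins with the left-hand side itself).

T → L ; id: starts with L
D → n: starts with n
L → D: starts with D
L → id L T: starts with id
L → T x: starts with T

No direct left recursion found.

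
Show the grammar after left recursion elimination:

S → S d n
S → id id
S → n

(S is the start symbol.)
S is directly left-recursive. The standard transformation for
  A → A α₁ | ... | A α_m | β₁ | ... | β_n
is
  A  → β₁ A' | ... | β_n A'
  A' → α₁ A' | ... | α_m A' | ε

S → id id becomes S → id id S'
S → n becomes S → n S'
S → S d n becomes S' → d n S'
Add S' → ε

Resulting grammar:
S → id id S'
S → n S'
S' → d n S'
S' → ε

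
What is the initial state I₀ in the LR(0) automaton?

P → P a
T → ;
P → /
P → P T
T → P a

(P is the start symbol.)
First, augment the grammar with P' → P
I₀ = CLOSURE({ [P' → . P] }):
  [P' → . P] has the dot before P: add [P → . P a], [P → . /], [P → . P T]
No further items can be added.

I₀ = { [P → . /], [P → . P T], [P → . P a], [P' → . P] }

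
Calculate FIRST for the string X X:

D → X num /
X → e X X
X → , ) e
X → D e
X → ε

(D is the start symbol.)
{ ',', 'e', 'num', ε }

FIRST sets of the non-terminals involved (from the grammar, by fixed-point iteration):
  FIRST(X) = { ',', 'e', 'num', ε }

To compute FIRST(X X), process the symbols left to right:
Symbol X is a non-terminal. Add FIRST(X) \ {ε} = { ',', 'e', 'num' }
X is nullable (ε ∈ FIRST(X)), continue to the next symbol.
Symbol X is a non-terminal. Add FIRST(X) \ {ε} = { ',', 'e', 'num' }
X is nullable (ε ∈ FIRST(X)), continue to the next symbol.
All symbols are nullable, so ε is in the result.
FIRST(X X) = { ',', 'e', 'num', ε }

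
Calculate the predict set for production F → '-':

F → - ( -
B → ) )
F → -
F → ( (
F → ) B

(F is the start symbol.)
PREDICT(F → '-') = (FIRST(RHS) \ {ε}) ∪ (FOLLOW(F) if ε ∈ FIRST(RHS), i.e. RHS ⇒* ε)
FIRST('-') = { '-' }
ε ∉ FIRST('-'), so FOLLOW(F) is not added.
PREDICT(F → '-') = { '-' }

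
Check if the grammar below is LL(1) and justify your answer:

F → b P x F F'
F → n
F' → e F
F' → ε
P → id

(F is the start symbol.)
Relevant sets:
  FOLLOW(F') = { $, 'e' }

For F:
  PREDICT(F → b P x F F') = { 'b' }
  PREDICT(F → n) = { 'n' }
For F':
  PREDICT(F' → e F) = { 'e' }
  PREDICT(F' → ε) = { $, 'e' }
P has a single production, so nothing to check there.

Conflict found: Predict set conflict for F': { 'e' }
The grammar is NOT LL(1).

Answer: No. Predict set conflict for F': { 'e' }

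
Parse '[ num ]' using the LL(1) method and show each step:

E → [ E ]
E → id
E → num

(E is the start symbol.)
LL(1) parsing maintains a stack (initially the start symbol over $) and the input. At each step: if the stack top is a terminal, match it against the current input token; if it is a non-terminal N, replace it with the RHS of M[N, lookahead] (the unique production whose predict set contains the lookahead).

Stack is shown with the top on the left.

Stack    Input      Action
--------------------------
E $      [ num ] $  output E → [ E ]
[ E ] $  [ num ] $  match '['
E ] $    num ] $    output E → num
num ] $  num ] $    match 'num'
] $      ] $        match ']'
$        $          accept

The string is accepted.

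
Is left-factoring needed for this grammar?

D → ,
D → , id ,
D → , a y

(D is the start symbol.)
Yes, D has productions with common prefix ','

Left-factoring is needed when two productions for the same non-terminal
share a common prefix on the right-hand side.

Productions for D:
  D → ,
  D → , id ,
  D → , a y

Found common prefix ',' in productions for D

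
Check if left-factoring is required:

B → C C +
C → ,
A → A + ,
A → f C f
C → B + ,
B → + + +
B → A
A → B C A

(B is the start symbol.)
No, left-factoring is not needed

Left-factoring is needed when two productions for the same non-terminal
share a common prefix on the right-hand side.

Productions for B:
  B → C C +
  B → + + +
  B → A
Productions for C:
  C → ,
  C → B + ,
Productions for A:
  A → A + ,
  A → f C f
  A → B C A

No common prefixes found.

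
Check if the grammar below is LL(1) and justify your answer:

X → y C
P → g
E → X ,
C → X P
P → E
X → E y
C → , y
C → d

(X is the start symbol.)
Relevant sets:
  FIRST(E) = { 'y' }
  FIRST(X) = { 'y' }

For X:
  PREDICT(X → y C) = { 'y' }
  PREDICT(X → E y) = { 'y' }
For P:
  PREDICT(P → g) = { 'g' }
  PREDICT(P → E) = { 'y' }
For C:
  PREDICT(C → X P) = { 'y' }
  PREDICT(C → ',' y) = { ',' }
  PREDICT(C → d) = { 'd' }
E has a single production, so nothing to check there.

Conflict found: Predict set conflict for X: { 'y' }
The grammar is NOT LL(1).

Answer: No. Predict set conflict for X: { 'y' }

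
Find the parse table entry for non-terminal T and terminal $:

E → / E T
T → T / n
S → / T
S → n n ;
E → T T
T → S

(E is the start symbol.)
To find M[T, $], we find productions for T where $ is in the predict set (PREDICT(N → α) = (FIRST(α) \ {ε}) ∪ (FOLLOW(N) if α ⇒* ε)).

Relevant sets:
  FIRST(T) = { '/', 'n' }
  FIRST(S) = { '/', 'n' }

T → T / n: PREDICT = { '/', 'n' }
T → S: PREDICT = { '/', 'n' }

M[T, $] is empty (no production applies)

Answer: Empty (error entry)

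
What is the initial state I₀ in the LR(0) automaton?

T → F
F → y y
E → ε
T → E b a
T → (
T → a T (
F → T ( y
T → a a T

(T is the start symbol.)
First, augment the grammar with T' → T
I₀ = CLOSURE({ [T' → . T] }):
  [T' → . T] has the dot before T: add [T → . F], [T → . E b a], [T → . (], [T → . a T (], [T → . a a T]
  [T → . F] has the dot before F: add [F → . y y], [F → . T ( y]
  [T → . E b a] has the dot before E: add [E → .]
No further items can be added.

I₀ = { [E → .], [F → . T ( y], [F → . y y], [T → . (], [T → . E b a], [T → . F], [T → . a T (], [T → . a a T], [T' → . T] }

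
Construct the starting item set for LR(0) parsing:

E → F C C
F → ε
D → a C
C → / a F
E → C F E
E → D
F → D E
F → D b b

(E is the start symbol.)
First, augment the grammar with E' → E
I₀ = CLOSURE({ [E' → . E] }):
  [E' → . E] has the dot before E: add [E → . F C C], [E → . C F E], [E → . D]
  [E → . F C C] has the dot before F: add [F → .], [F → . D E], [F → . D b b]
  [E → . C F E] has the dot before C: add [C → . / a F]
  [E → . D] has the dot before D: add [D → . a C]
No further items can be added.

I₀ = { [C → . / a F], [D → . a C], [E → . C F E], [E → . D], [E → . F C C], [E' → . E], [F → . D E], [F → . D b b], [F → .] }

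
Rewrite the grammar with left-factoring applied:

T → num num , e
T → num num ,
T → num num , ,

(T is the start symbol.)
Left-factoring transforms A → αβ₁ | αβ₂ into A → αA' and A' → β₁ | β₂
(α is the longest common prefix among the alternatives). Repeat until
no nonterminal has two alternatives with a common prefix.

Round 1: T has alternatives sharing prefix 'num num ,'. Introduce T': T → num num , T'
  Add: T' → e
  Add: T' → ε
  Add: T' → ,

No remaining common prefixes — done.

Resulting grammar:
T → num num , T'
T' → e
T' → ε
T' → ,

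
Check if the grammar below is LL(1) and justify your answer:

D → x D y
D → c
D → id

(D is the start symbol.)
A grammar is LL(1) if for each non-terminal N with multiple productions, the predict sets of those productions are pairwise disjoint, where PREDICT(N → α) = (FIRST(α) \ {ε}) ∪ (FOLLOW(N) if α ⇒* ε).

For D:
  PREDICT(D → x D y) = { 'x' }
  PREDICT(D → c) = { 'c' }
  PREDICT(D → id) = { 'id' }

All predict sets are disjoint. The grammar IS LL(1).

Answer: Yes, the grammar is LL(1).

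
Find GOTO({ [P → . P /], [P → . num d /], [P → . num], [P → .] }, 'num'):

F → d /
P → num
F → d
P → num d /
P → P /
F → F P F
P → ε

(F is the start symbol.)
GOTO(I, 'num') = CLOSURE({ [A → αX.β] : [A → α.Xβ] ∈ I, X = 'num' })

Items with dot before 'num', with the dot advanced:
  [P → . num] → [P → num .]
  [P → . num d /] → [P → num . d /]
Closure adds nothing (no advanced item has the dot before a non-terminal).

GOTO = { [P → num . d /], [P → num .] }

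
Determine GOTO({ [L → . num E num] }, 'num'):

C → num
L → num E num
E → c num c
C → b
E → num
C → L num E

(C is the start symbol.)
GOTO(I, 'num') = CLOSURE({ [A → αX.β] : [A → α.Xβ] ∈ I, X = 'num' })

Items with dot before 'num', with the dot advanced:
  [L → . num E num] → [L → num . E num]
Closure of the advanced items:
  [L → num . E num] has the dot before E: add [E → . c num c], [E → . num]

GOTO = { [E → . c num c], [E → . num], [L → num . E num] }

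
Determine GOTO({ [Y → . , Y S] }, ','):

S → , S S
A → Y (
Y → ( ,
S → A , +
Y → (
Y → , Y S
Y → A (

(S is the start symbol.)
{ [A → . Y (], [Y → , . Y S], [Y → . ( ,], [Y → . (], [Y → . , Y S], [Y → . A (] }

GOTO(I, ',') = CLOSURE({ [A → αX.β] : [A → α.Xβ] ∈ I, X = ',' })

Items with dot before ',', with the dot advanced:
  [Y → . , Y S] → [Y → , . Y S]
Closure of the advanced items:
  [Y → , . Y S] has the dot before Y: add [Y → . ( ,], [Y → . (], [Y → . , Y S], [Y → . A (]
  [Y → . A (] has the dot before A: add [A → . Y (]

GOTO = { [A → . Y (], [Y → , . Y S], [Y → . ( ,], [Y → . (], [Y → . , Y S], [Y → . A (] }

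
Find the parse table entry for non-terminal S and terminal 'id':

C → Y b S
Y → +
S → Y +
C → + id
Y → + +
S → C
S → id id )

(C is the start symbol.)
S → id id )

To find M[S, 'id'], we find productions for S where 'id' is in the predict set (PREDICT(N → α) = (FIRST(α) \ {ε}) ∪ (FOLLOW(N) if α ⇒* ε)).

Relevant sets:
  FIRST(Y) = { '+' }
  FIRST(C) = { '+' }

S → Y +: PREDICT = { '+' }
S → C: PREDICT = { '+' }
S → id id ): PREDICT = { 'id' }
  'id' is in predict set, so this production goes in M[S, 'id']

M[S, 'id'] = S → id id )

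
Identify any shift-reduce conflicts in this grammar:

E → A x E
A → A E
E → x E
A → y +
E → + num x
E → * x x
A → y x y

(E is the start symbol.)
Augment with E' → E and build the canonical LR(0) collection (I0 = CLOSURE({[E' → . E]}), then GOTO on every symbol after a dot until no new states appear). It has 18 states:
  I0: { [A → . A E], [A → . y +], [A → . y x y], [E → . * x x], [E → . + num x], [E → . A x E], [E → . x E], [E' → . E] }  — shift
  I1: { [E → * . x x] }  — shift
  I2: { [E → + . num x] }  — shift
  I3: { [A → . A E], [A → . y +], [A → . y x y], [A → A . E], [E → . * x x], [E → . + num x], [E → . A x E], [E → . x E], [E → A . x E] }  — shift
  I4: { [E' → E .] }  — accept
  I5: { [A → . A E], [A → . y +], [A → . y x y], [E → . * x x], [E → . + num x], [E → . A x E], [E → . x E], [E → x . E] }  — shift
  I6: { [A → y . +], [A → y . x y] }  — shift
  I7: { [A → y + .] }  — reduce
  I8: { [A → y x . y] }  — shift
  I9: { [A → y x y .] }  — reduce
  I10: { [E → x E .] }  — reduce
  I11: { [A → A E .] }  — reduce
  I12: { [A → . A E], [A → . y +], [A → . y x y], [E → . * x x], [E → . + num x], [E → . A x E], [E → . x E], [E → A x . E], [E → x . E] }  — shift
  I13: { [E → A x E .], [E → x E .] }  — 2 reduces
  I14: { [E → + num . x] }  — shift
  I15: { [E → + num x .] }  — reduce
  I16: { [E → * x . x] }  — shift
  I17: { [E → * x x .] }  — reduce

No state contains both a complete item and a shift item.

Answer: No shift-reduce conflicts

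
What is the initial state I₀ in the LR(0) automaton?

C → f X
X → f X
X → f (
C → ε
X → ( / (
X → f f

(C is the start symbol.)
First, augment the grammar with C' → C
I₀ = CLOSURE({ [C' → . C] }):
  [C' → . C] has the dot before C: add [C → . f X], [C → .]
No further items can be added.

I₀ = { [C → . f X], [C → .], [C' → . C] }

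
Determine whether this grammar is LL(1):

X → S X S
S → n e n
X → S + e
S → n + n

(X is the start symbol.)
Relevant sets:
  FIRST(S) = { 'n' }

For X:
  PREDICT(X → S X S) = { 'n' }
  PREDICT(X → S '+' e) = { 'n' }
For S:
  PREDICT(S → n e n) = { 'n' }
  PREDICT(S → n '+' n) = { 'n' }

Conflict found: Predict set conflict for X: { 'n' }
The grammar is NOT LL(1).

Answer: No. Predict set conflict for X: { 'n' }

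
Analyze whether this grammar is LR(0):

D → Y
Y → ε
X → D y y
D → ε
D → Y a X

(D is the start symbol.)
Augment with D' → D and build the canonical LR(0) collection (I0 = CLOSURE({[D' → . D]}), then GOTO on every symbol after a dot until no new states appear). It has 8 states:
  I0: { [D → . Y a X], [D → . Y], [D → .], [D' → . D], [Y → .] }  — 2 reduces
  I1: { [D' → D .] }  — accept
  I2: { [D → Y . a X], [D → Y .] }  — shift, reduce
  I3: { [D → . Y a X], [D → . Y], [D → .], [D → Y a . X], [X → . D y y], [Y → .] }  — 2 reduces
  I4: { [X → D . y y] }  — shift
  I5: { [D → Y a X .] }  — reduce
  I6: { [X → D y . y] }  — shift
  I7: { [X → D y y .] }  — reduce

Conflict in state I0:
  Reduce-reduce conflict: [D → .] and [Y → .]
So the grammar is NOT LR(0).

Answer: No. Reduce-reduce conflict: [D → .] and [Y → .]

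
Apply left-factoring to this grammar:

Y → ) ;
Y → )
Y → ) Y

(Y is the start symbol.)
Left-factoring transforms A → αβ₁ | αβ₂ into A → αA' and A' → β₁ | β₂
(α is the longest common prefix among the alternatives). Repeat until
no nonterminal has two alternatives with a common prefix.

Round 1: Y has alternatives sharing prefix ')'. Introduce Y': Y → ) Y'
  Add: Y' → ;
  Add: Y' → ε
  Add: Y' → Y

No remaining common prefixes — done.

Resulting grammar:
Y → ) Y'
Y' → ;
Y' → ε
Y' → Y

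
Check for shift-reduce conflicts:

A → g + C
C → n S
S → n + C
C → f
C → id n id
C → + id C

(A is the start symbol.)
A shift-reduce conflict occurs when an LR(0) state has both:
  - a complete (reduce) item [A → α .] (dot at the end), and
  - a shift item [B → β . c γ] (dot before a terminal).

Augment with A' → A and build the canonical LR(0) collection (I0 = CLOSURE({[A' → . A]}), then GOTO on every symbol after a dot until no new states appear). It has 17 states:
  I0: { [A → . g + C], [A' → . A] }  — shift
  I1: { [A' → A .] }  — accept
  I2: { [A → g . + C] }  — shift
  I3: { [A → g + . C], [C → . + id C], [C → . f], [C → . id n id], [C → . n S] }  — shift
  I4: { [C → + . id C] }  — shift
  I5: { [A → g + C .] }  — reduce
  I6: { [C → f .] }  — reduce
  I7: { [C → id . n id] }  — shift
  I8: { [C → n . S], [S → . n + C] }  — shift
  I9: { [C → n S .] }  — reduce
  I10: { [S → n . + C] }  — shift
  I11: { [C → . + id C], [C → . f], [C → . id n id], [C → . n S], [S → n + . C] }  — shift
  I12: { [S → n + C .] }  — reduce
  I13: { [C → id n . id] }  — shift
  I14: { [C → id n id .] }  — reduce
  I15: { [C → + id . C], [C → . + id C], [C → . f], [C → . id n id], [C → . n S] }  — shift
  I16: { [C → + id C .] }  — reduce

No state contains both a complete item and a shift item.

Answer: No shift-reduce conflicts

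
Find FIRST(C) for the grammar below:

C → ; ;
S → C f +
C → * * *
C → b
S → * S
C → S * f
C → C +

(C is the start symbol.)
{ '*', ';', 'b' }

To compute FIRST(C), examine every production with C on the left-hand side, reading each right-hand side left to right until a non-nullable symbol is reached.

FIRST sets of the other non-terminals involved (by the same procedure, iterated to a fixed point):
  FIRST(S) = { '*', ';', 'b' }

From C → ; ;:
  - ';' is a terminal: add ';' and stop
From C → * * *:
  - '*' is a terminal: add '*' and stop
From C → b:
  - b is a terminal: add 'b' and stop
From C → S * f:
  - S is a non-terminal: add FIRST(S) \ {ε} = { '*', ';', 'b' }
    S is not nullable, so stop
From C → C +:
  - C is the symbol being defined: contributes nothing new
    C is not nullable, so stop

Collecting: FIRST(C) = { '*', ';', 'b' }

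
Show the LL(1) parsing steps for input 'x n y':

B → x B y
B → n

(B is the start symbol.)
LL(1) parsing maintains a stack (initially the start symbol over $) and the input. At each step: if the stack top is a terminal, match it against the current input token; if it is a non-terminal N, replace it with the RHS of M[N, lookahead] (the unique production whose predict set contains the lookahead).

Stack is shown with the top on the left.

Stack    Input    Action
------------------------
B $      x n y $  output B → x B y
x B y $  x n y $  match 'x'
B y $    n y $    output B → n
n y $    n y $    match 'n'
y $      y $      match 'y'
$        $        accept

The string is accepted.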